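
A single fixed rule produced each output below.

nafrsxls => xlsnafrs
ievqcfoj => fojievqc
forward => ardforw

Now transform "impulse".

Each output is the input with this applied: move the last 3 characters to the front (rotate right by 3).
For "impulse" the result is "lseimpu".

lseimpu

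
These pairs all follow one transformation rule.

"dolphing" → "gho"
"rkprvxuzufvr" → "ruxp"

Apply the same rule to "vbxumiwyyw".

Each output is the input with this applied: reverse the string, then keep one character in every 3, starting at position 1 (positions 1st, 4th, 7th, ...).
On "vbxumiwyyw": the first step gives "wyywimuxbv", and the second then gives "wwuv".

wwuv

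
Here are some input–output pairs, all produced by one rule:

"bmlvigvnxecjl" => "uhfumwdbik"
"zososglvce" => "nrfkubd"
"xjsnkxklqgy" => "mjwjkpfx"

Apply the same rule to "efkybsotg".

xarnsf

The pattern: shift every letter 1 place backward in the alphabet (wrapping around), then delete the first 3 characters.
On "efkybsotg": the first step gives "dejxarnsf", and the second then gives "xarnsf".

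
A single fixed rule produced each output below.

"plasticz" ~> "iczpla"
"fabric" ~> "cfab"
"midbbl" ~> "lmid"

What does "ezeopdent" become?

Looking at the pairs, the operation is to move the first 3 characters to the end (rotate left by 3), then delete the first 2 characters.
Applying that to "ezeopdent" gives "denteze".

denteze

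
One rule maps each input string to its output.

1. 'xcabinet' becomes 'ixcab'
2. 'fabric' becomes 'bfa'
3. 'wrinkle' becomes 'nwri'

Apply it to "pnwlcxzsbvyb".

Each output is the input with this applied: delete the last 3 characters, then move the last character to the front.
"pnwlcxzsbvyb" → "pnwlcxzsb" → "bpnwlcxzs".

bpnwlcxzs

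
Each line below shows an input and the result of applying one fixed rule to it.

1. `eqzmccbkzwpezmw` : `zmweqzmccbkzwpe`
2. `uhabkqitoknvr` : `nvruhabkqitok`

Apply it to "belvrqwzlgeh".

Looking at the pairs, the operation is to move the last 3 characters to the front (rotate right by 3).
"belvrqwzlgeh" → "gehbelvrqwzl".

gehbelvrqwzl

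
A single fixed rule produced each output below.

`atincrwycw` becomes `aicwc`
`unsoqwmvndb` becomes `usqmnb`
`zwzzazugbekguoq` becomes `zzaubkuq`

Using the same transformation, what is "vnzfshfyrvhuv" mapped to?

Each output is the input with this applied: keep every other character starting from the first (positions 1st, 3rd, 5th, ...).
On "vnzfshfyrvhuv" that produces "vzsfrhv".

vzsfrhv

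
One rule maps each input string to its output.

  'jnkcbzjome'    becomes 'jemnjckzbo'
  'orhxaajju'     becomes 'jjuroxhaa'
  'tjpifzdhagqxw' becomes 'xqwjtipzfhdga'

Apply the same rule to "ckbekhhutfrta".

Looking at the pairs, the operation is to swap each adjacent pair of characters (1↔2, 3↔4, ...), then move the last 3 characters to the front (rotate right by 3).
On "ckbekhhutfrta": the first step gives "kcebhkuhfttra", and the second then gives "trakcebhkuhft".

trakcebhkuhft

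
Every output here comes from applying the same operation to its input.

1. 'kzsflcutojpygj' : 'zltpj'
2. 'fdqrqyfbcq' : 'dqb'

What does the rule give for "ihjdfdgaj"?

hfa

In each case the input is transformed by: keep one character in every 3, starting at position 2 (positions 2nd, 5th, 8th, ...).
On "ihjdfdgaj" that produces "hfa".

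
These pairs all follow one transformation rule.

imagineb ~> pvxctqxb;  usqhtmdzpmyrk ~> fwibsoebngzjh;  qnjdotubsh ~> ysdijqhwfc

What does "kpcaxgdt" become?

The rule is to shift every letter 11 places backward in the alphabet (wrapping around), then move the first 2 characters to the end (rotate left by 2).
On "kpcaxgdt": the first step gives "zerpmvsi", and the second then gives "rpmvsize".

rpmvsize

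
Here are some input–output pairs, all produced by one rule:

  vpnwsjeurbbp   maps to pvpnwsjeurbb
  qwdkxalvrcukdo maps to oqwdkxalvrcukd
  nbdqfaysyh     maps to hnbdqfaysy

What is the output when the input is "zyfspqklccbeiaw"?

wzyfspqklccbeia

In each case the input is transformed by: move the last character to the front.
For "zyfspqklccbeiaw" the result is "wzyfspqklccbeia".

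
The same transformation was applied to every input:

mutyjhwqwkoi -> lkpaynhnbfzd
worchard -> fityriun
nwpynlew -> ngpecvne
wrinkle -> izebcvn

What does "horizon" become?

The transformation: move the first character to the end, then shift every letter 9 places backward in the alphabet (wrapping around).
"horizon" → "orizonh" → "fizqfey".

fizqfey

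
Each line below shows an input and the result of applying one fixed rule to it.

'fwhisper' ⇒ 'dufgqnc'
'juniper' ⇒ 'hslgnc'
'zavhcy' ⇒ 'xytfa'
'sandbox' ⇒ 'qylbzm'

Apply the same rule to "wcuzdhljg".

The pattern: shift every letter 2 places backward in the alphabet (wrapping around), then delete the last character.
Doing the same to "wcuzdhljg": "uasxbfjh".

uasxbfjh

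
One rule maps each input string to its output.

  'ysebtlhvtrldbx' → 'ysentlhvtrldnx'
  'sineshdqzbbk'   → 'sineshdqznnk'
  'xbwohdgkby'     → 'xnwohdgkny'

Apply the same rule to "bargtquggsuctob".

nargtquggsucton

Each output is the input with this applied: replace every "b" with "n".
So "bargtquggsuctob" becomes "nargtquggsucton".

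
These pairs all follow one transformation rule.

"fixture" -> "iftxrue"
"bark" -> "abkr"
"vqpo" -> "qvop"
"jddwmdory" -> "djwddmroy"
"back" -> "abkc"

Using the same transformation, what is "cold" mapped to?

Looking at the pairs, the operation is to swap each adjacent pair of characters (1↔2, 3↔4, ...).
On "cold" that produces "ocdl".

ocdl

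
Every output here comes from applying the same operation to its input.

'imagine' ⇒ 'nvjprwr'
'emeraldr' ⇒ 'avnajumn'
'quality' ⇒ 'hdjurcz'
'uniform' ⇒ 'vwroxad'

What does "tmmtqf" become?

ovvczc

In each case the input is transformed by: shift every letter 9 places forward in the alphabet (wrapping around), then swap the first and last characters.
For "tmmtqf", step one produces "cvvczo"; step two turns that into "ovvczc".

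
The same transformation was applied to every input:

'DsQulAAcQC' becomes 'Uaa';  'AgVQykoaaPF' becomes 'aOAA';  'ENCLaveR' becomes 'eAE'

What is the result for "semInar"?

EiA

Looking at the pairs, the operation is to flip the case of every letter, then keep only the vowels.
For "semInar", step one produces "SEMiNAR"; step two turns that into "EiA".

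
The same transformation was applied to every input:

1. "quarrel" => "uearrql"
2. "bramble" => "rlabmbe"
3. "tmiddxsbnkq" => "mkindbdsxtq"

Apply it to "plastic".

In each case the input is transformed by: take characters alternately from the front and the back (1st, last, 2nd, 2nd-last, ...), then move the first 2 characters to the end (rotate left by 2).
Starting from "plastic": after the first operation, "pcliats"; after the second, "liatspc".

liatspc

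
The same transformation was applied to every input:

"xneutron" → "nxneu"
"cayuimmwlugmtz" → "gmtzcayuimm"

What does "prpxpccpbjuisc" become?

uiscprpxpcc

In each case the input is transformed by: swap the front and back halves of the string, then delete the first 3 characters.
Applying both steps to "prpxpccpbjuisc": "pbjuiscprpxpcc", then "uiscprpxpcc".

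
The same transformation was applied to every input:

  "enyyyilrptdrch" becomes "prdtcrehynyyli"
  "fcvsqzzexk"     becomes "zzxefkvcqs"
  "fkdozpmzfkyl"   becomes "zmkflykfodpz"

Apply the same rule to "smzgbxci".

What's happening: swap the front and back halves of the string, then swap each adjacent pair of characters (1↔2, 3↔4, ...).
For "smzgbxci", step one produces "bxcismzg"; step two turns that into "xbicmsgz".
(Check on "fcvsqzzexk": → "zzexkfcvsq" → "zzxefkvcqs" ✓)

xbicmsgz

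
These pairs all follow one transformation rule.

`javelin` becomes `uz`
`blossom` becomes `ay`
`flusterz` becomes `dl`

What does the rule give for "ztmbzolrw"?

In each case the input is transformed by: shift every letter 12 places forward in the alphabet (wrapping around), then keep only the last 2 characters.
"ztmbzolrw" → "lfynlaxdi" → "di".

di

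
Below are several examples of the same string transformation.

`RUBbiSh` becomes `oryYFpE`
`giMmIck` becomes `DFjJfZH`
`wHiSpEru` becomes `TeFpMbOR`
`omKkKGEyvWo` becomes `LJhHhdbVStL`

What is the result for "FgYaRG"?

Looking at the pairs, the operation is to shift every letter 3 places backward in the alphabet (wrapping around), then flip the case of every letter.
For "FgYaRG", step one produces "CdVxOD"; step two turns that into "cDvXod".

cDvXod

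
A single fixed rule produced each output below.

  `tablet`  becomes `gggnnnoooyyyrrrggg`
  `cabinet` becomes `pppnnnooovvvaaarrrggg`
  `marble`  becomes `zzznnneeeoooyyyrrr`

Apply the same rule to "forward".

Rule — shift every letter 13 places forward in the alphabet (wrapping around) — i.e. ROT13, then repeat every character 3 times.
Working it through for "forward": intermediate "sbejneq", final "sssbbbeeejjjnnneeeqqq".

sssbbbeeejjjnnneeeqqq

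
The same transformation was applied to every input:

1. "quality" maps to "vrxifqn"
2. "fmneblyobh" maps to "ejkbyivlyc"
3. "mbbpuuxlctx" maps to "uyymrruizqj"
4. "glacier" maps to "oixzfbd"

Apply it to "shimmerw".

Each output is the input with this applied: shift every letter 3 places backward in the alphabet (wrapping around), then swap the first and last characters.
On "shimmerw": the first step gives "pefjjbot", and the second then gives "tefjjbop".

tefjjbop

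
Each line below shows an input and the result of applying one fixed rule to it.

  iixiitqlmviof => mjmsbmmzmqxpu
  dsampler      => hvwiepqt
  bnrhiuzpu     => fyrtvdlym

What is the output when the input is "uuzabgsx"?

What's happening: shift every letter 4 places forward in the alphabet (wrapping around), then take characters alternately from the front and the back (1st, last, 2nd, 2nd-last, ...).
"uuzabgsx" → "ybywdkef".

ybywdkef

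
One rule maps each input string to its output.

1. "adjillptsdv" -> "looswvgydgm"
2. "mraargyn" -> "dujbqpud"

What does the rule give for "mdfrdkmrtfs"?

The pattern: shift every letter 3 places forward in the alphabet (wrapping around), then move the first 3 characters to the end (rotate left by 3).
For "mdfrdkmrtfs", step one produces "pgiugnpuwiv"; step two turns that into "ugnpuwivpgi".

ugnpuwivpgi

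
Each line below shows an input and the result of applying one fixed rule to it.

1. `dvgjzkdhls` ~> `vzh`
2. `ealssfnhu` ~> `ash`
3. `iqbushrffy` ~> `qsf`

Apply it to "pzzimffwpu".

In each case the input is transformed by: keep one character in every 3, starting at position 2 (positions 2nd, 5th, 8th, ...).
Doing the same to "pzzimffwpu": "zmw".

zmw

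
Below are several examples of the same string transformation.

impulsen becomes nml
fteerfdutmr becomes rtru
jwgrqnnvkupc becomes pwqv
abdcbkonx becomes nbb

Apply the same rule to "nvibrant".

tvr

Looking at the pairs, the operation is to keep one character in every 3, starting at position 2 (positions 2nd, 5th, 8th, ...), then move the last character to the front.
So "nvibrant" becomes "tvr".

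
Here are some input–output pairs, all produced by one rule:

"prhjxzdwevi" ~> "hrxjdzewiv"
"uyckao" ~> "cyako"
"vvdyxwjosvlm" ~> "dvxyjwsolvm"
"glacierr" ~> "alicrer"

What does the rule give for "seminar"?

menira

Looking at the pairs, the operation is to delete the first character, then swap each adjacent pair of characters (1↔2, 3↔4, ...).
Applying both steps to "seminar": "eminar", then "menira".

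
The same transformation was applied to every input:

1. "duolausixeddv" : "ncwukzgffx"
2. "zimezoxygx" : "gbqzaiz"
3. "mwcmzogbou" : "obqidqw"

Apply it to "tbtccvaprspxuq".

Each output is the input with this applied: shift every letter 2 places forward in the alphabet (wrapping around), then delete the first 3 characters.
"tbtccvaprspxuq" → "eexcrturzws".
(Check on "duolausixeddv": → "fwqncwukzgffx" → "ncwukzgffx" ✓)

eexcrturzws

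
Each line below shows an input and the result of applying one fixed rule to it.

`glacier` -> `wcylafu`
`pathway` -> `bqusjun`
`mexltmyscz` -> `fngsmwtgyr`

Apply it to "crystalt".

The rule is to shift every letter 6 places backward in the alphabet (wrapping around), then move the first 3 characters to the end (rotate left by 3).
Working it through for "crystalt": intermediate "wlsmnufn", final "mnufnwls".

mnufnwls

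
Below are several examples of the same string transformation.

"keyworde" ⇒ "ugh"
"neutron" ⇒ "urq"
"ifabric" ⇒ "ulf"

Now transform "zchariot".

lrw

The pattern: shift every letter 3 places forward in the alphabet (wrapping around), then keep only the last 3 characters.
On "zchariot": the first step gives "cfkdulrw", and the second then gives "lrw".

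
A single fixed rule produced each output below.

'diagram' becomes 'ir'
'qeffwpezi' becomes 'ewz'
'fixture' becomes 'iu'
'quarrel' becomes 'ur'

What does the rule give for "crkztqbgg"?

rtg

In each case the input is transformed by: keep one character in every 3, starting at position 2 (positions 2nd, 5th, 8th, ...).
On "crkztqbgg" that produces "rtg".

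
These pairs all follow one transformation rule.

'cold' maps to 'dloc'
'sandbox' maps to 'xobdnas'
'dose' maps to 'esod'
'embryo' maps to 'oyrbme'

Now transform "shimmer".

remmihs

Each output is the input with this applied: reverse the string.
For "shimmer" the result is "remmihs".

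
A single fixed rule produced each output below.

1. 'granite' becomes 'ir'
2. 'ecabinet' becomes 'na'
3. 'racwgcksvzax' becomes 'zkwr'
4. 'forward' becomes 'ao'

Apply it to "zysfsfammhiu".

Each output is the input with this applied: reverse the string, then keep one character in every 3, starting at position 3 (positions 3rd, 6th, 9th, ...).
So "zysfsfammhiu" becomes "hafz".

hafz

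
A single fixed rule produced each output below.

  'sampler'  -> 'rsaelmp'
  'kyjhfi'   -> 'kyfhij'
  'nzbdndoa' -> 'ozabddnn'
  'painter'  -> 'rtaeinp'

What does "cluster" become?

tucelrs

The pattern: sort the characters into alphabetical order, then move the last 2 characters to the front (rotate right by 2).
On "cluster": the first step gives "celrstu", and the second then gives "tucelrs".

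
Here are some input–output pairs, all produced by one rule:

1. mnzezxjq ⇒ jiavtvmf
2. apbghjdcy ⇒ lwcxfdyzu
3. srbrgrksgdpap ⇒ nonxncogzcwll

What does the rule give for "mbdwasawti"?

xiszowswep

The pattern: swap each adjacent pair of characters (1↔2, 3↔4, ...), then shift every letter 4 places backward in the alphabet (wrapping around).
On "mbdwasawti": the first step gives "bmwdsawait", and the second then gives "xiszowswep".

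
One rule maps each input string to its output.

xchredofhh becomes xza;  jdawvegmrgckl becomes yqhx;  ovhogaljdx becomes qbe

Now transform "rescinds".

Each output is the input with this applied: keep one character in every 3, starting at position 2 (positions 2nd, 5th, 8th, ...), then shift every letter 5 places backward in the alphabet (wrapping around).
For "rescinds", step one produces "eis"; step two turns that into "zdn".

zdn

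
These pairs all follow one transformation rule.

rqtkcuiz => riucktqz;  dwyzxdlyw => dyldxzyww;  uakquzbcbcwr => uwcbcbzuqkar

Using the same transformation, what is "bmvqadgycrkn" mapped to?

bkrcygdaqvmn

Rule — swap the first and last characters, then reverse the string.
On "bmvqadgycrkn" that produces "bkrcygdaqvmn".
(Check on "rqtkcuiz": → "zqtkcuir" → "riucktqz" ✓)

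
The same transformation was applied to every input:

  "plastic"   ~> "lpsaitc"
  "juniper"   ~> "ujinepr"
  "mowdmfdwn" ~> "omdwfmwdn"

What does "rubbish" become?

urbbsih

Rule — swap each adjacent pair of characters (1↔2, 3↔4, ...).
Doing the same to "rubbish": "urbbsih".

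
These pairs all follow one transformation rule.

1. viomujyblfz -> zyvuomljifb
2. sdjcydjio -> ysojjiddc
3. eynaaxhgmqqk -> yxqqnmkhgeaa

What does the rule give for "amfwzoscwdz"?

The rule is to sort the characters into reverse alphabetical order.
So "amfwzoscwdz" becomes "zzwwsomfdca".

zzwwsomfdca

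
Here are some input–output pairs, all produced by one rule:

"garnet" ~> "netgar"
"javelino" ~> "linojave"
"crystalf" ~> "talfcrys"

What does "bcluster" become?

sterbclu

The transformation: swap the front and back halves of the string.
On "bcluster" that produces "sterbclu".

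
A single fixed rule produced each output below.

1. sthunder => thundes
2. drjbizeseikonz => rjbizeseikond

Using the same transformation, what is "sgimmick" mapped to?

Rule — delete the last character, then move the first character to the end.
On "sgimmick": the first step gives "sgimmic", and the second then gives "gimmics".

gimmics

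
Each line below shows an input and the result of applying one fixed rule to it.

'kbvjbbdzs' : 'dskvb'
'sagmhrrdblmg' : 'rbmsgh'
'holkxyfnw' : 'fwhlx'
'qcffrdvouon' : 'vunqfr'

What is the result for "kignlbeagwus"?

egukgl

The pattern: keep every other character starting from the first (positions 1st, 3rd, 5th, ...), then move the first 3 characters to the end (rotate left by 3).
On "kignlbeagwus": the first step gives "kglegu", and the second then gives "egukgl".
(Check on "sagmhrrdblmg": → "sghrbm" → "rbmsgh" ✓)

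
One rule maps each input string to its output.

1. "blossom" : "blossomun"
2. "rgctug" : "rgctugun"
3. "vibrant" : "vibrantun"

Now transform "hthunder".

Each output is the input with this applied: append "un".
So "hthunder" becomes "hthunderun".

hthunderun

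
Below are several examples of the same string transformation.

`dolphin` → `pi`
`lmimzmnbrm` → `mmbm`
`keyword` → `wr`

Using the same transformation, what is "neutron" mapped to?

to

The rule is to keep every other character starting from the second (positions 2nd, 4th, 6th, ...), then delete the first character.
Applying that to "neutron" gives "to".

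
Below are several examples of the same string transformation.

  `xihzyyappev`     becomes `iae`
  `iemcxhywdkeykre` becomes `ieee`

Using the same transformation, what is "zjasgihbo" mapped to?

aio

Rule — keep only the vowels.
Doing the same to "zjasgihbo": "aio".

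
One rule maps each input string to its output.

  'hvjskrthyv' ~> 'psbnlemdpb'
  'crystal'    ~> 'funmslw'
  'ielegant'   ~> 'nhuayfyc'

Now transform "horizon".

In each case the input is transformed by: shift every letter 6 places backward in the alphabet (wrapping around), then reverse the string.
Applying both steps to "horizon": "bilctih", then "hitclib".

hitclib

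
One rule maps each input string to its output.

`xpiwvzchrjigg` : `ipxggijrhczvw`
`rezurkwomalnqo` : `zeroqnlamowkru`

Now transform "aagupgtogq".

The pattern: reverse the string, then move the last 3 characters to the front (rotate right by 3).
For "aagupgtogq", step one produces "qgotgpugaa"; step two turns that into "gaaqgotgpu".

gaaqgotgpu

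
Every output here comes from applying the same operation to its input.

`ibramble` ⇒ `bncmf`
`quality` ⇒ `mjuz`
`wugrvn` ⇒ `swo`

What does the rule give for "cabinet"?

jofu

The transformation: shift every letter 1 place forward in the alphabet (wrapping around), then delete the first 3 characters.
For "cabinet", step one produces "dbcjofu"; step two turns that into "jofu".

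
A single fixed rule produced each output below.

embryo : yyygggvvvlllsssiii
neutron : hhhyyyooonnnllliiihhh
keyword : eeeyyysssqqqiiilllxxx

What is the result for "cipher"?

wwwcccjjjbbbyyylll

What's happening: repeat every character 3 times, then shift every letter 6 places backward in the alphabet (wrapping around).
"cipher" → "ccciiippphhheeerrr" → "wwwcccjjjbbbyyylll".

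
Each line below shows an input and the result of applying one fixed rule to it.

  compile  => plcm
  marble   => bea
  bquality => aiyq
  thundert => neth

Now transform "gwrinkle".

Looking at the pairs, the operation is to move the first 3 characters to the end (rotate left by 3), then keep every other character starting from the first (positions 1st, 3rd, 5th, ...).
Applying both steps to "gwrinkle": "inklegwr", then "ikew".

ikew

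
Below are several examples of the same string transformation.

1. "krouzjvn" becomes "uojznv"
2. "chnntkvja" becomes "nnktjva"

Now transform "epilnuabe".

The rule is to swap each adjacent pair of characters (1↔2, 3↔4, ...), then delete the first 2 characters.
On "epilnuabe": the first step gives "peliunbae", and the second then gives "liunbae".

liunbae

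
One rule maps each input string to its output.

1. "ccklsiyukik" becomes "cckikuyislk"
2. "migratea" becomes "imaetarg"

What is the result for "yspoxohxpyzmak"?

Looking at the pairs, the operation is to reverse the string, then move the last 2 characters to the front (rotate right by 2).
Working it through for "yspoxohxpyzmak": intermediate "kamzypxhoxopsy", final "sykamzypxhoxop".
(Check on "ccklsiyukik": → "kikuyislkcc" → "cckikuyislk" ✓)

sykamzypxhoxop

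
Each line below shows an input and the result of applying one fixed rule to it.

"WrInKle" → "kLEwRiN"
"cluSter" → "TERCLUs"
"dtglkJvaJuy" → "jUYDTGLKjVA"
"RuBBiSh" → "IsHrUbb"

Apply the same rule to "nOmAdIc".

DiCNoMa

The transformation: move the last 3 characters to the front (rotate right by 3), then flip the case of every letter.
So "nOmAdIc" becomes "DiCNoMa".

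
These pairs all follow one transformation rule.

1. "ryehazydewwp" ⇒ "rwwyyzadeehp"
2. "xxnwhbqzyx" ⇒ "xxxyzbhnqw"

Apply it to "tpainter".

Each output is the input with this applied: sort the characters into alphabetical order, then swap the front and back halves of the string.
On "tpainter": the first step gives "aeinprtt", and the second then gives "prttaein".

prttaein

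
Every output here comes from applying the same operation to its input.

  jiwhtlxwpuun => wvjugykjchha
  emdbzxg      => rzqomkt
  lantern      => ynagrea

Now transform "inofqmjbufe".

vabsdzwohsr

The rule is to shift every letter 13 places forward in the alphabet (wrapping around) — i.e. ROT13.
"inofqmjbufe" → "vabsdzwohsr".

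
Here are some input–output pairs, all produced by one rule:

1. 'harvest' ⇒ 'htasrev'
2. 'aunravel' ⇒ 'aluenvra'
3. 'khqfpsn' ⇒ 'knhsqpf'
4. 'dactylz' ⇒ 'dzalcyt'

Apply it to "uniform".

In each case the input is transformed by: take characters alternately from the front and the back (1st, last, 2nd, 2nd-last, ...).
Doing the same to "uniform": "umnriof".

umnriof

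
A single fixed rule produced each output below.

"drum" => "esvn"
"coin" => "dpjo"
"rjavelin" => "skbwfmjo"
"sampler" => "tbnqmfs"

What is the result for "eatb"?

fbuc

In each case the input is transformed by: shift every letter 1 place forward in the alphabet (wrapping around).
So "eatb" becomes "fbuc".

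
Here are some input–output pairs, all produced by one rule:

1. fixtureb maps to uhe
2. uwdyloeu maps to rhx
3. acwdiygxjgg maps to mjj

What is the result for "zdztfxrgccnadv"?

The rule is to shift every letter 3 places forward in the alphabet (wrapping around), then keep only the last 3 characters.
Starting from "zdztfxrgccnadv": after the first operation, "cgcwiaujffqdgy"; after the second, "dgy".

dgy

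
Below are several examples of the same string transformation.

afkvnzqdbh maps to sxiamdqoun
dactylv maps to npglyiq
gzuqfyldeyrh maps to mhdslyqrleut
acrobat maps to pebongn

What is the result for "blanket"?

The transformation: shift every letter 13 places forward in the alphabet (wrapping around) — i.e. ROT13, then move the first character to the end.
"blanket" → "oynaxrg" → "ynaxrgo".

ynaxrgo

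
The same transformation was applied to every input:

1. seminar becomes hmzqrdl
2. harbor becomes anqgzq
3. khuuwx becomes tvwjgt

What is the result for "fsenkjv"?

The pattern: move the first 3 characters to the end (rotate left by 3), then shift every letter 1 place backward in the alphabet (wrapping around).
On "fsenkjv" that produces "mjiuerd".

mjiuerd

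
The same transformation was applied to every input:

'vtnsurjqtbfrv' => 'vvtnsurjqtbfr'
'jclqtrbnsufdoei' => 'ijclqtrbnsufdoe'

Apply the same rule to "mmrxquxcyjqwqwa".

ammrxquxcyjqwqw

Rule — move the last character to the front.
On "mmrxquxcyjqwqwa" that produces "ammrxquxcyjqwqw".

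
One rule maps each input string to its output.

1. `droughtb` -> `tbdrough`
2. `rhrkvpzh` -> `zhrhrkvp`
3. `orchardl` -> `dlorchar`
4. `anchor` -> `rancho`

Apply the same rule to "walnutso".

The transformation: move the first 2 characters to the end (rotate left by 2), then swap the front and back halves of the string.
"walnutso" → "lnutsowa" → "sowalnut".
(Check on "anchor": → "choran" → "rancho" ✓)

sowalnut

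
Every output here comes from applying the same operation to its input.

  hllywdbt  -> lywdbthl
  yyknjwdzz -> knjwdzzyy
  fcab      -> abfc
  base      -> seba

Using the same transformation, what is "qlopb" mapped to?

opbql

What's happening: move the first 2 characters to the end (rotate left by 2).
So "qlopb" becomes "opbql".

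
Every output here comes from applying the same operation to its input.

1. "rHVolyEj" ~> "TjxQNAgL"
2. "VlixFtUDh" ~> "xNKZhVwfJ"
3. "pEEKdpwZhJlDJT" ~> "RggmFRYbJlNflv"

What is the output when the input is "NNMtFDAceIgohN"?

The rule is to shift every letter 2 places forward in the alphabet (wrapping around), then flip the case of every letter.
On "NNMtFDAceIgohN" that produces "ppoVhfcEGkIQJp".

ppoVhfcEGkIQJp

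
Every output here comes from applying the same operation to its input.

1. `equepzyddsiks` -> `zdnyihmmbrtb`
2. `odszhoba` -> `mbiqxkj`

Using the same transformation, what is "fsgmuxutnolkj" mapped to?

bpvdgdcwxuts

Looking at the pairs, the operation is to delete the first character, then shift every letter 9 places forward in the alphabet (wrapping around).
Applying both steps to "fsgmuxutnolkj": "sgmuxutnolkj", then "bpvdgdcwxuts".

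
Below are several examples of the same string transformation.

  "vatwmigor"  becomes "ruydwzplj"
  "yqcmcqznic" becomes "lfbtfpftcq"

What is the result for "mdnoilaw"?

Looking at the pairs, the operation is to move the last 2 characters to the front (rotate right by 2), then shift every letter 3 places forward in the alphabet (wrapping around).
Applying both steps to "mdnoilaw": "awmdnoil", then "dzpgqrlo".

dzpgqrlo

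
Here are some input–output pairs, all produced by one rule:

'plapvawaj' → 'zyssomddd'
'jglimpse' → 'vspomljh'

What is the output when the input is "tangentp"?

wwsqqjhd

In each case the input is transformed by: shift every letter 3 places forward in the alphabet (wrapping around), then sort the characters into reverse alphabetical order.
On "tangentp": the first step gives "wdqjhqws", and the second then gives "wwsqqjhd".
(Check on "plapvawaj": → "sodsydzdm" → "zyssomddd" ✓)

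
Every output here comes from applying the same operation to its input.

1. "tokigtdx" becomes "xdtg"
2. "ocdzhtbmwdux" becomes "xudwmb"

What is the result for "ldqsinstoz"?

zotsn

Each output is the input with this applied: take characters alternately from the front and the back (1st, last, 2nd, 2nd-last, ...), then keep every other character starting from the second (positions 2nd, 4th, 6th, ...).
"ldqsinstoz" → "lzdoqtssin" → "zotsn".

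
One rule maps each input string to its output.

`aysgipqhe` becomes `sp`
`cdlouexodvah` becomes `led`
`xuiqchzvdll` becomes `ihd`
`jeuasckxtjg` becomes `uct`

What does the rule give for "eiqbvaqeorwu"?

In each case the input is transformed by: delete the last 2 characters, then keep one character in every 3, starting at position 3 (positions 3rd, 6th, 9th, ...).
Starting from "eiqbvaqeorwu": after the first operation, "eiqbvaqeor"; after the second, "qao".

qao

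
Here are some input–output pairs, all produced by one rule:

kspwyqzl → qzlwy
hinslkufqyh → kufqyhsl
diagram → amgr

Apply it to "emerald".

Each output is the input with this applied: delete the first 3 characters, then move the first 2 characters to the end (rotate left by 2).
So "emerald" becomes "ldra".
(Check on "hinslkufqyh": → "slkufqyh" → "kufqyhsl" ✓)

ldra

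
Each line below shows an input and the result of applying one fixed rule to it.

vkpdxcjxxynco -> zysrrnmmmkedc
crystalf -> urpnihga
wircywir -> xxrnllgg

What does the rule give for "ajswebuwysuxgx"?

Each output is the input with this applied: shift every letter 11 places backward in the alphabet (wrapping around), then sort the characters into reverse alphabetical order.
Starting from "ajswebuwysuxgx": after the first operation, "pyhltqjlnhjmvm"; after the second, "yvtqpnmmlljjhh".

yvtqpnmmlljjhh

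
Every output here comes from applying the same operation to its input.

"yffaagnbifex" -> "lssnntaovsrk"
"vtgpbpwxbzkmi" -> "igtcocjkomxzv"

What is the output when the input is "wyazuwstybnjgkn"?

jlnmhjfgloawtxa

What's happening: shift every letter 13 places forward in the alphabet (wrapping around) — i.e. ROT13.
So "wyazuwstybnjgkn" becomes "jlnmhjfgloawtxa".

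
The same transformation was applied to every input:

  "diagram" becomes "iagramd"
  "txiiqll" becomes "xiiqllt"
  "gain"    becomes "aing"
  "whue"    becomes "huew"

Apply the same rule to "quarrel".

uarrelq

The pattern: move the first character to the end.
Doing the same to "quarrel": "uarrelq".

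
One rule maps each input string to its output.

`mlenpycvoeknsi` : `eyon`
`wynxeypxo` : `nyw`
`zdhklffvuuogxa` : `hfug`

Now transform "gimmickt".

mc

The transformation: swap the first and last characters, then keep one character in every 3, starting at position 3 (positions 3rd, 6th, 9th, ...).
On "gimmickt": the first step gives "timmickg", and the second then gives "mc".
(Check on "mlenpycvoeknsi": → "ilenpycvoeknsm" → "eyon" ✓)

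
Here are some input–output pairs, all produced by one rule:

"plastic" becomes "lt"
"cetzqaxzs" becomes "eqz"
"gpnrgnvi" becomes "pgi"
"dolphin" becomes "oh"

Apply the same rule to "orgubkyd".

rbd

Each output is the input with this applied: keep one character in every 3, starting at position 2 (positions 2nd, 5th, 8th, ...).
"orgubkyd" → "rbd".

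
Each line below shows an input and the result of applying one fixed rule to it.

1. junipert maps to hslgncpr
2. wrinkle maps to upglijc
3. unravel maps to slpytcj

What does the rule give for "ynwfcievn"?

The rule is to shift every letter 2 places backward in the alphabet (wrapping around).
So "ynwfcievn" becomes "wludagctl".

wludagctl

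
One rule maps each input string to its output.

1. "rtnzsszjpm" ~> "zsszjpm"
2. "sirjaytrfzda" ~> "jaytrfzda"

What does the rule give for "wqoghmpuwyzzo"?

In each case the input is transformed by: delete the first 3 characters.
So "wqoghmpuwyzzo" becomes "ghmpuwyzzo".

ghmpuwyzzo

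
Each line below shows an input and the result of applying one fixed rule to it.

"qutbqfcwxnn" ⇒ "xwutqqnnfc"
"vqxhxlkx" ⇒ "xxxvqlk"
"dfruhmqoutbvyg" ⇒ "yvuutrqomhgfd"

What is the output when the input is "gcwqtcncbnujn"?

wutqnnnjgccc

Each output is the input with this applied: sort the characters into reverse alphabetical order, then delete the last character.
On "gcwqtcncbnujn": the first step gives "wutqnnnjgcccb", and the second then gives "wutqnnnjgccc".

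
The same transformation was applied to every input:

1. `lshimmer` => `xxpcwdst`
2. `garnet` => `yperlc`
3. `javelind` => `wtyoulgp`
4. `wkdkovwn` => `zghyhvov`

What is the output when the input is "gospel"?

Looking at the pairs, the operation is to swap the front and back halves of the string, then shift every letter 11 places forward in the alphabet (wrapping around).
Working it through for "gospel": intermediate "pelgos", final "apwrzd".

apwrzd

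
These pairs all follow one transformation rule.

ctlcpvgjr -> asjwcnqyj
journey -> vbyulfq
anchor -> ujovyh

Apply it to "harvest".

Each output is the input with this applied: shift every letter 7 places forward in the alphabet (wrapping around), then move the first character to the end.
On "harvest": the first step gives "ohyclza", and the second then gives "hyclzao".

hyclzao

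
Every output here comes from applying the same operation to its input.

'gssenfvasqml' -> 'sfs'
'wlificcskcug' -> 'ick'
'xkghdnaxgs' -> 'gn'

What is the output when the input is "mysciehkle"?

se

Each output is the input with this applied: keep one character in every 3, starting at position 3 (positions 3rd, 6th, 9th, ...), then delete the last character.
"mysciehkle" → "sel" → "se".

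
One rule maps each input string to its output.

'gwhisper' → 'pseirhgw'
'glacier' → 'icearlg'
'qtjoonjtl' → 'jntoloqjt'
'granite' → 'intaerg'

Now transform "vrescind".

icnsdevr

Each output is the input with this applied: move the last 3 characters to the front (rotate right by 3), then take characters alternately from the front and the back (1st, last, 2nd, 2nd-last, ...).
For "vrescind" the result is "icnsdevr".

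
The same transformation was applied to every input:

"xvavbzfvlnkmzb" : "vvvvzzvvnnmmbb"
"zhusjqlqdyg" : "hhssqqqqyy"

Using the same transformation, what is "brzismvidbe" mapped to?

The pattern: keep every other character starting from the second (positions 2nd, 4th, 6th, ...), then double every character.
For "brzismvidbe", step one produces "rimib"; step two turns that into "rriimmiibb".

rriimmiibb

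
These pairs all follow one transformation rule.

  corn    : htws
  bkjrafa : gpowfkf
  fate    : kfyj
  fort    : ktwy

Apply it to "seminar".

Rule — shift every letter 5 places forward in the alphabet (wrapping around).
Applying that to "seminar" gives "xjrnsfw".

xjrnsfw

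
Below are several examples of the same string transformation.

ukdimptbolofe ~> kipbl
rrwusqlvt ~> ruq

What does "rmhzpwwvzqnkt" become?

What's happening: delete the last 2 characters, then keep every other character starting from the second (positions 2nd, 4th, 6th, ...).
Applying both steps to "rmhzpwwvzqnkt": "rmhzpwwvzqn", then "mzwvq".

mzwvq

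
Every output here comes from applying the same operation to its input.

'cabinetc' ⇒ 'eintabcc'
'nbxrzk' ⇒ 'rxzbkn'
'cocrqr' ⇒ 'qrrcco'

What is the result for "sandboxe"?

nosxabde

In each case the input is transformed by: sort the characters into alphabetical order, then swap the front and back halves of the string.
Doing the same to "sandboxe": "nosxabde".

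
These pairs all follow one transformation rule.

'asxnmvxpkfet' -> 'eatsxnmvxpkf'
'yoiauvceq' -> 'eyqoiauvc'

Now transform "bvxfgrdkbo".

bbovxfgrdk

The rule is to swap the first and last characters, then move the last 2 characters to the front (rotate right by 2).
On "bvxfgrdkbo": the first step gives "ovxfgrdkbb", and the second then gives "bbovxfgrdk".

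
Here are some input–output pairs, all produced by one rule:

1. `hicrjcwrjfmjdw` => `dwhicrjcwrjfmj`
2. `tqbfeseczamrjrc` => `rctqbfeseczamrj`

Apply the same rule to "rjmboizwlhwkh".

khrjmboizwlhw

Looking at the pairs, the operation is to move the last 2 characters to the front (rotate right by 2).
Doing the same to "rjmboizwlhwkh": "khrjmboizwlhw".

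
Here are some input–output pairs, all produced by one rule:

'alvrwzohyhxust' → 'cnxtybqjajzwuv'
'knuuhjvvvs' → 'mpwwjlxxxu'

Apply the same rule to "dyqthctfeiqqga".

fasvjevhgkssic

The rule is to shift every letter 2 places forward in the alphabet (wrapping around).
On "dyqthctfeiqqga" that produces "fasvjevhgkssic".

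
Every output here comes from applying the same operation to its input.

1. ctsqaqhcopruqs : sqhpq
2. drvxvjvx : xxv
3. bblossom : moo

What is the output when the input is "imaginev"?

Each output is the input with this applied: swap the first and last characters, then keep one character in every 3, starting at position 1 (positions 1st, 4th, 7th, ...).
Working it through for "imaginev": intermediate "vmaginei", final "vge".
(Check on "ctsqaqhcopruqs": → "stsqaqhcopruqc" → "sqhpq" ✓)

vge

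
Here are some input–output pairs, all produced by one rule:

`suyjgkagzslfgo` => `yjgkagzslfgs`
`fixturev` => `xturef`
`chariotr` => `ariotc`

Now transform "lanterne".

Each output is the input with this applied: swap the first and last characters, then delete the first 2 characters.
"lanterne" → "nternl".

nternl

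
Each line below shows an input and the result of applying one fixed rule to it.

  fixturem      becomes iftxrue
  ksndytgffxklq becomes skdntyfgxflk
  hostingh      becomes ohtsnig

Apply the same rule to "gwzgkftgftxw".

In each case the input is transformed by: delete the last character, then swap each adjacent pair of characters (1↔2, 3↔4, ...).
"gwzgkftgftxw" → "gwzgkftgftx" → "wggzfkgttfx".

wggzfkgttfx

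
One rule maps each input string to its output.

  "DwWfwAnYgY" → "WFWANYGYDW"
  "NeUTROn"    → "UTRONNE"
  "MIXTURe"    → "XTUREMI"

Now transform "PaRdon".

RDONPA

What's happening: move the first 2 characters to the end (rotate left by 2), then convert every letter to uppercase.
"PaRdon" → "RDONPA".
(Check on "NeUTROn": → "UTROnNe" → "UTRONNE" ✓)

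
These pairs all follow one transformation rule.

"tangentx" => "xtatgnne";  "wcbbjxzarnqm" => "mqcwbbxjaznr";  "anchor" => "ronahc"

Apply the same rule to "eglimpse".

esgeilpm

The rule is to move the last 2 characters to the front (rotate right by 2), then swap each adjacent pair of characters (1↔2, 3↔4, ...).
Doing the same to "eglimpse": "esgeilpm".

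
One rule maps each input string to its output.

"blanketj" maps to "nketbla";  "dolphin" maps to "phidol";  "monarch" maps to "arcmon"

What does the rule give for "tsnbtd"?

What's happening: delete the last character, then move the first 3 characters to the end (rotate left by 3).
"tsnbtd" → "tsnbt" → "bttsn".

bttsn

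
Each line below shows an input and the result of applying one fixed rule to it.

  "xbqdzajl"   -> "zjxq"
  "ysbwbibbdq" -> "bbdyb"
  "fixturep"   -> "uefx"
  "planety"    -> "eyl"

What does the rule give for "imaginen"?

The rule is to move the first 3 characters to the end (rotate left by 3), then keep every other character starting from the second (positions 2nd, 4th, 6th, ...).
On "imaginen": the first step gives "ginenima", and the second then gives "ieia".

ieia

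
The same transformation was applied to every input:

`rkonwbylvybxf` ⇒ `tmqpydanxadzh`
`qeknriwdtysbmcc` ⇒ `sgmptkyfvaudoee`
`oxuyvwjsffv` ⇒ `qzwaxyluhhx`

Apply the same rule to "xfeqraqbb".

The rule is to shift every letter 2 places forward in the alphabet (wrapping around).
For "xfeqraqbb" the result is "zhgstcsdd".

zhgstcsdd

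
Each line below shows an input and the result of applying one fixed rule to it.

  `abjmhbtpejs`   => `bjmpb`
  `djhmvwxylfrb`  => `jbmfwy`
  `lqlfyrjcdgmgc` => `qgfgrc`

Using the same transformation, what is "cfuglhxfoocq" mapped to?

In each case the input is transformed by: keep every other character starting from the second (positions 2nd, 4th, 6th, ...), then take characters alternately from the front and the back (1st, last, 2nd, 2nd-last, ...).
On "cfuglhxfoocq": the first step gives "fghfoq", and the second then gives "fqgohf".

fqgohf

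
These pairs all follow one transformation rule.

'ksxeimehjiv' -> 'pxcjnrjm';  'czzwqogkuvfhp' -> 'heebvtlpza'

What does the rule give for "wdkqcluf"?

bipvh

Looking at the pairs, the operation is to delete the last 3 characters, then shift every letter 5 places forward in the alphabet (wrapping around).
Applying both steps to "wdkqcluf": "wdkqc", then "bipvh".
(Check on "ksxeimehjiv": → "ksxeimeh" → "pxcjnrjm" ✓)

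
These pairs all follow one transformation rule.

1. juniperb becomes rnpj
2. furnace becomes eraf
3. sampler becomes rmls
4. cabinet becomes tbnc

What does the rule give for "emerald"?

deae

In each case the input is transformed by: keep every other character starting from the first (positions 1st, 3rd, 5th, ...), then swap the first and last characters.
Working it through for "emerald": intermediate "eead", final "deae".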